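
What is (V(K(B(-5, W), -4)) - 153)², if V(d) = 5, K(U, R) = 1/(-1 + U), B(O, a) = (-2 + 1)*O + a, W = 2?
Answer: 21904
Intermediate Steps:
B(O, a) = a - O (B(O, a) = -O + a = a - O)
(V(K(B(-5, W), -4)) - 153)² = (5 - 153)² = (-148)² = 21904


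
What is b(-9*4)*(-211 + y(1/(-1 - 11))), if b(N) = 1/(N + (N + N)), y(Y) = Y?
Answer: 2533/1296 ≈ 1.9545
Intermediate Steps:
b(N) = 1/(3*N) (b(N) = 1/(N + 2*N) = 1/(3*N))
b(-9*4)*(-211 + y(1/(-1 - 11))) = (1/(3*((-9*4))))*(-211 + 1/(-1 - 11)) = ((⅓)/(-36))*(-211 + 1/(-12)) = ((⅓)*(-1/36))*(-211 - 1/12) = -1/108*(-2533/12) = 2533/1296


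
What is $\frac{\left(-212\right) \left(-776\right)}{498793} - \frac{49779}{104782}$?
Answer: $- \frac{7591520363}{52264528126} \approx -0.14525$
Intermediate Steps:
$\frac{\left(-212\right) \left(-776\right)}{498793} - \frac{49779}{104782} = 164512 \cdot \frac{1}{498793} - \frac{49779}{104782} = \frac{164512}{498793} - \frac{49779}{104782} = - \frac{7591520363}{52264528126}$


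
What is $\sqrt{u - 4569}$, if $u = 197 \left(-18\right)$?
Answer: $i \sqrt{8115} \approx 90.083 i$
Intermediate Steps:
$u = -3546$
$\sqrt{u - 4569} = \sqrt{-3546 - 4569} = \sqrt{-8115} = i \sqrt{8115}$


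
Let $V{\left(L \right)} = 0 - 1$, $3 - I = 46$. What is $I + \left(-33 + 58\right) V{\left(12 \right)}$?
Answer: $-68$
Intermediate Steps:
$I = -43$ ($I = 3 - 46 = -43$)
$V{\left(L \right)} = -1$ ($V{\left(L \right)} = 0 - 1 = -1$)
$I + \left(-33 + 58\right) V{\left(12 \right)} = -43 + \left(-33 + 58\right) \left(-1\right) = -43 + 25 \left(-1\right) = -43 - 25 = -68$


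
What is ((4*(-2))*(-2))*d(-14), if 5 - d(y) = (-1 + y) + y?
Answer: 544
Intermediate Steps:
d(y) = 6 - 2*y (d(y) = 5 - ((-1 + y) + y) = 5 - (-1 + 2*y) = 5 + (1 - 2*y) = 6 - 2*y)
((4*(-2))*(-2))*d(-14) = ((4*(-2))*(-2))*(6 - 2*(-14)) = (-8*(-2))*(6 + 28) = 16*34 = 544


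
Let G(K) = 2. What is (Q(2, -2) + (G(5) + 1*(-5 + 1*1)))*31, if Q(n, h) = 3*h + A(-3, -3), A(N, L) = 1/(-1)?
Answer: -279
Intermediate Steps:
A(N, L) = -1
Q(n, h) = -1 + 3*h (Q(n, h) = 3*h - 1 = -1 + 3*h)
(Q(2, -2) + (G(5) + 1*(-5 + 1*1)))*31 = ((-1 + 3*(-2)) + (2 + 1*(-5 + 1*1)))*31 = ((-1 - 6) + (2 + 1*(-5 + 1)))*31 = (-7 + (2 + 1*(-4)))*31 = (-7 + (2 - 4))*31 = (-7 - 2)*31 = -9*31 = -279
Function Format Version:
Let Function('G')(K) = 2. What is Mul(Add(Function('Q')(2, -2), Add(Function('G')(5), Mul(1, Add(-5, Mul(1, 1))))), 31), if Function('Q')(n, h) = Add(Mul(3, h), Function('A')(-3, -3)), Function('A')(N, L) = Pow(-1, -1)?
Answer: -279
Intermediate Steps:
Function('A')(N, L) = -1
Function('Q')(n, h) = Add(-1, Mul(3, h)) (Function('Q')(n, h) = Add(Mul(3, h), -1) = Add(-1, Mul(3, h)))
Mul(Add(Function('Q')(2, -2), Add(Function('G')(5), Mul(1, Add(-5, Mul(1, 1))))), 31) = Mul(Add(Add(-1, Mul(3, -2)), Add(2, Mul(1, Add(-5, Mul(1, 1))))), 31) = Mul(Add(Add(-1, -6), Add(2, Mul(1, Add(-5, 1)))), 31) = Mul(Add(-7, Add(2, Mul(1, -4))), 31) = Mul(Add(-7, Add(2, -4)), 31) = Mul(Add(-7, -2), 31) = Mul(-9, 31) = -279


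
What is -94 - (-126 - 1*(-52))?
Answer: -20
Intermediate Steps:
-94 - (-126 - 1*(-52)) = -94 - (-126 + 52) = -94 - 1*(-74) = -94 + 74 = -20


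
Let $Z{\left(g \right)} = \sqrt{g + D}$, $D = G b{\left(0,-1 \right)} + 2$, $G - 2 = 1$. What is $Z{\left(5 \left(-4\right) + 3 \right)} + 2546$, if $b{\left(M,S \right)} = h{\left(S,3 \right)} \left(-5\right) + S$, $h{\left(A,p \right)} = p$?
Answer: $2546 + 3 i \sqrt{7} \approx 2546.0 + 7.9373 i$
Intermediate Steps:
$G = 3$ ($G = 2 + 1 = 3$)
$b{\left(M,S \right)} = -15 + S$ ($b{\left(M,S \right)} = 3 \left(-5\right) + S = -15 + S$)
$D = -46$ ($D = 3 \left(-15 - 1\right) + 2 = 3 \left(-16\right) + 2 = -48 + 2 = -46$)
$Z{\left(g \right)} = \sqrt{-46 + g}$ ($Z{\left(g \right)} = \sqrt{g - 46} = \sqrt{-46 + g}$)
$Z{\left(5 \left(-4\right) + 3 \right)} + 2546 = \sqrt{-46 + \left(5 \left(-4\right) + 3\right)} + 2546 = \sqrt{-46 + \left(-20 + 3\right)} + 2546 = \sqrt{-46 - 17} + 2546 = \sqrt{-63} + 2546 = 3 i \sqrt{7} + 2546 = 2546 + 3 i \sqrt{7}$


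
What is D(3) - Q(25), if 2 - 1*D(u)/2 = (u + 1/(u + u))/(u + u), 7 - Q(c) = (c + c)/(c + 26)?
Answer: -941/306 ≈ -3.0752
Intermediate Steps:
Q(c) = 7 - 2*c/(26 + c) (Q(c) = 7 - (c + c)/(c + 26) = 7 - 2*c/(26 + c))
D(u) = 4 - (u + 1/(2*u))/u (D(u) = 4 - 2*(u + 1/(u + u))/(u + u) = 4 - 2*(u + 1/(2*u))/(2*u) = 4 - 2*(u + 1/(2*u))*1/(2*u) = 4 - (u + 1/(2*u))/u)
D(3) - Q(25) = (3 - ½/3²) - (182 + 5*25)/(26 + 25) = (3 - ½*⅑) - (182 + 125)/51 = (3 - 1/18) - (1/51)*307 = 53/18 - 307/51 = -941/306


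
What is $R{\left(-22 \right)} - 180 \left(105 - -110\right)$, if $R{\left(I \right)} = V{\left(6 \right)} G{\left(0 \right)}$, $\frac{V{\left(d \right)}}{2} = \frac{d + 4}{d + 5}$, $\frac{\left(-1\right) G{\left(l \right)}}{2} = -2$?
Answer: $- \frac{425620}{11} \approx -38693.0$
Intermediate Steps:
$G{\left(l \right)} = 4$ ($G{\left(l \right)} = \left(-2\right) \left(-2\right) = 4$)
$V{\left(d \right)} = \frac{2 \left(4 + d\right)}{5 + d}$ ($V{\left(d \right)} = 2 \frac{d + 4}{d + 5} = 2 \frac{4 + d}{5 + d} = \frac{2 \left(4 + d\right)}{5 + d}$)
$R{\left(I \right)} = \frac{80}{11}$ ($R{\left(I \right)} = \frac{2 \left(4 + 6\right)}{5 + 6} \cdot 4 = 2 \cdot \frac{1}{11} \cdot 10 \cdot 4 = \frac{20}{11} \cdot 4 = \frac{80}{11}$)
$R{\left(-22 \right)} - 180 \left(105 - -110\right) = \frac{80}{11} - 180 \left(105 - -110\right) = \frac{80}{11} - 180 \left(105 + 110\right) = \frac{80}{11} - 38700 = - \frac{425620}{11}$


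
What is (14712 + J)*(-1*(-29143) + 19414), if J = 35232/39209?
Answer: 28011466988280/39209 ≈ 7.1441e+8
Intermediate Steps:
J = 35232/39209 (J = 35232*(1/39209) = 35232/39209 ≈ 0.89857)
(14712 + J)*(-1*(-29143) + 19414) = (14712 + 35232/39209)*(-1*(-29143) + 19414) = 576878040*(29143 + 19414)/39209 = (576878040/39209)*48557 = 28011466988280/39209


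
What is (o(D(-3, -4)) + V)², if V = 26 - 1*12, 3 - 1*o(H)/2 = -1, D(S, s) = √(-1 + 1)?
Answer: 484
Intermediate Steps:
D(S, s) = 0 (D(S, s) = √0 = 0)
o(H) = 8 (o(H) = 6 - 2*(-1) = 6 + 2 = 8)
V = 14 (V = 26 - 12 = 14)
(o(D(-3, -4)) + V)² = (8 + 14)² = 22² = 484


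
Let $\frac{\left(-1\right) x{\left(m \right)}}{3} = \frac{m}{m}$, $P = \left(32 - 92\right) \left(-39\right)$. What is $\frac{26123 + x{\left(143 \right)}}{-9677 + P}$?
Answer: $- \frac{26120}{7337} \approx -3.56$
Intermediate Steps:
$P = 2340$ ($P = \left(-60\right) \left(-39\right) = 2340$)
$x{\left(m \right)} = -3$ ($x{\left(m \right)} = - 3 \frac{m}{m} = \left(-3\right) 1 = -3$)
$\frac{26123 + x{\left(143 \right)}}{-9677 + P} = \frac{26123 - 3}{-9677 + 2340} = \frac{26120}{-7337} = 26120 \left(- \frac{1}{7337}\right) = - \frac{26120}{7337}$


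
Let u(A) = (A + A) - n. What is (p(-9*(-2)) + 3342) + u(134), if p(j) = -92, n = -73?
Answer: 3591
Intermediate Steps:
u(A) = 73 + 2*A (u(A) = (A + A) - 1*(-73) = 2*A + 73 = 73 + 2*A)
(p(-9*(-2)) + 3342) + u(134) = (-92 + 3342) + (73 + 2*134) = 3250 + (73 + 268) = 3250 + 341 = 3591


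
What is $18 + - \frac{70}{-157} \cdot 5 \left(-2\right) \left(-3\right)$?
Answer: $\frac{4926}{157} \approx 31.376$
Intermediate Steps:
$18 + - \frac{70}{-157} \cdot 5 \left(-2\right) \left(-3\right) = 18 + \left(-70\right) \left(- \frac{1}{157}\right) \left(\left(-10\right) \left(-3\right)\right) = 18 + \frac{70}{157} \cdot 30 = 18 + \frac{2100}{157} = \frac{4926}{157}$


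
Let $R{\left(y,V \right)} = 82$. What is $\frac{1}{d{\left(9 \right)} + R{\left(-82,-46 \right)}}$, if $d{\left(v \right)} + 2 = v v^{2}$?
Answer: $\frac{1}{809} \approx 0.0012361$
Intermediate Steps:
$d{\left(v \right)} = -2 + v^{3}$ ($d{\left(v \right)} = -2 + v v^{2} = -2 + v^{3}$)
$\frac{1}{d{\left(9 \right)} + R{\left(-82,-46 \right)}} = \frac{1}{\left(-2 + 9^{3}\right) + 82} = \frac{1}{\left(-2 + 729\right) + 82} = \frac{1}{727 + 82} = \frac{1}{809}$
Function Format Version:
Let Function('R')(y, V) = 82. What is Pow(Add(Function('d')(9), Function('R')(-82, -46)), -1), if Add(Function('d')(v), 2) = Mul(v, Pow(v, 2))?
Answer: Rational(1, 809) ≈ 0.0012361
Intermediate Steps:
Function('d')(v) = Add(-2, Pow(v, 3)) (Function('d')(v) = Add(-2, Mul(v, Pow(v, 2))) = Add(-2, Pow(v, 3)))
Pow(Add(Function('d')(9), Function('R')(-82, -46)), -1) = Pow(Add(Add(-2, Pow(9, 3)), 82), -1) = Pow(Add(Add(-2, 729), 82), -1) = Pow(Add(727, 82), -1) = Pow(809, -1) = Rational(1, 809)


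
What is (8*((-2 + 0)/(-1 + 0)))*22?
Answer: 352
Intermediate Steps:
(8*((-2 + 0)/(-1 + 0)))*22 = (8*(-2/(-1)))*22 = (8*(-2*(-1)))*22 = (8*2)*22 = 16*22 = 352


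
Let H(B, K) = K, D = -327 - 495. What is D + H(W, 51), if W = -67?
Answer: -771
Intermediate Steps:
D = -822
D + H(W, 51) = -822 + 51 = -771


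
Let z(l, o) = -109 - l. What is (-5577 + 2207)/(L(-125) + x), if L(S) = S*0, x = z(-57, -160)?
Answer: 1685/26 ≈ 64.808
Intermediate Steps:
x = -52 (x = -109 - 1*(-57) = -109 + 57 = -52)
L(S) = 0
(-5577 + 2207)/(L(-125) + x) = (-5577 + 2207)/(0 - 52) = -3370/(-52) = -3370*(-1/52) = 1685/26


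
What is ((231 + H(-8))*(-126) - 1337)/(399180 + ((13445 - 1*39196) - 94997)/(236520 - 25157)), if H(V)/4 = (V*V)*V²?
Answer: -442768919201/84371761592 ≈ -5.2478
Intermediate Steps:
H(V) = 4*V⁴ (H(V) = 4*((V*V)*V²) = 4*(V²*V²) = 4*V⁴)
((231 + H(-8))*(-126) - 1337)/(399180 + ((13445 - 1*39196) - 94997)/(236520 - 25157)) = ((231 + 4*(-8)⁴)*(-126) - 1337)/(399180 + ((13445 - 1*39196) - 94997)/(236520 - 25157)) = ((231 + 4*4096)*(-126) - 1337)/(399180 + ((13445 - 39196) - 94997)/211363) = ((231 + 16384)*(-126) - 1337)/(399180 + (-25751 - 94997)*(1/211363)) = (16615*(-126) - 1337)/(399180 - 120748*1/211363) = (-2093490 - 1337)/(399180 - 120748/211363) = -2094827/84371761592/211363 = -2094827*211363/84371761592 = -442768919201/84371761592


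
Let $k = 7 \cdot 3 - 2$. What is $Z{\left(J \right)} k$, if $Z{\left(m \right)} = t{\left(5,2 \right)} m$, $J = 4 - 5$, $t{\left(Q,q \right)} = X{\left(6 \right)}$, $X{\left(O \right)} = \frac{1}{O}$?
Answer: $- \frac{19}{6} \approx -3.1667$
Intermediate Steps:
$k = 19$ ($k = 21 - 2 = 19$)
$t{\left(Q,q \right)} = \frac{1}{6}$
$J = -1$ ($J = 4 - 5 = -1$)
$Z{\left(m \right)} = \frac{m}{6}$
$Z{\left(J \right)} k = \frac{1}{6} \left(-1\right) 19 = \left(- \frac{1}{6}\right) 19 = - \frac{19}{6}$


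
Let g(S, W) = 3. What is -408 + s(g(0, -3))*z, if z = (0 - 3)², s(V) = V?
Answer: -381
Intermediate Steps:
z = 9 (z = (-3)² = 9)
-408 + s(g(0, -3))*z = -408 + 3*9 = -408 + 27 = -381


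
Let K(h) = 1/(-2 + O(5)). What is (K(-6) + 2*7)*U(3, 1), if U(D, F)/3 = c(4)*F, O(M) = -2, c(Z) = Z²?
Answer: 660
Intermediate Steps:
U(D, F) = 48*F (U(D, F) = 3*(4²*F) = 3*(16*F) = 48*F)
K(h) = -¼ (K(h) = 1/(-2 - 2) = 1/(-4) = -¼)
(K(-6) + 2*7)*U(3, 1) = (-¼ + 2*7)*(48*1) = (-¼ + 14)*48 = (55/4)*48 = 660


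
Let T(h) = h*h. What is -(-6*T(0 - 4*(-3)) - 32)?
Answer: 896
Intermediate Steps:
T(h) = h²
-(-6*T(0 - 4*(-3)) - 32) = -(-6*(0 - 4*(-3))² - 32) = -(-6*(0 + 12)² - 32) = -(-6*12² - 32) = -(-6*144 - 32) = -(-864 - 32) = -1*(-896) = 896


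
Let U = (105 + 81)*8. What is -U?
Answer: -1488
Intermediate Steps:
U = 1488 (U = 186*8 = 1488)
-U = -1*1488 = -1488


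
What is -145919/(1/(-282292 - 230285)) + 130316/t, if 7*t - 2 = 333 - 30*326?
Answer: 706436160306823/9445 ≈ 7.4795e+10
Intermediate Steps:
t = -9445/7 (t = 2/7 + (333 - 30*326)/7 = 2/7 + (333 - 9780)/7 = 2/7 + (⅐)*(-9447) = 2/7 - 9447/7 = -9445/7 ≈ -1349.3)
-145919/(1/(-282292 - 230285)) + 130316/t = -145919/(1/(-282292 - 230285)) + 130316/(-9445/7) = -145919/(1/(-512577)) + 130316*(-7/9445) = -145919/(-1/512577) - 912212/9445 = -145919*(-512577) - 912212/9445 = 74794723263 - 912212/9445 = 706436160306823/9445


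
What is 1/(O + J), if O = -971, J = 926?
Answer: -1/45 ≈ -0.022222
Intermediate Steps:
1/(O + J) = 1/(-971 + 926) = 1/(-45) = -1/45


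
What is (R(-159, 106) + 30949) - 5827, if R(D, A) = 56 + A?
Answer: 25284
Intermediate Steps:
(R(-159, 106) + 30949) - 5827 = ((56 + 106) + 30949) - 5827 = (162 + 30949) - 5827 = 31111 - 5827 = 25284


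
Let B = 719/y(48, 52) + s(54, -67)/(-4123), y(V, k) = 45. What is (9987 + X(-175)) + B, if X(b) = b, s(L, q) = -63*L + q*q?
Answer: 1823384942/185535 ≈ 9827.7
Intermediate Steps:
s(L, q) = q² - 63*L (s(L, q) = -63*L + q² = q² - 63*L)
B = 2915522/185535 (B = 719/45 + ((-67)² - 63*54)/(-4123) = 719*(1/45) + (4489 - 3402)*(-1/4123) = 719/45 + 1087*(-1/4123) = 719/45 - 1087/4123 = 2915522/185535 ≈ 15.714)
(9987 + X(-175)) + B = (9987 - 175) + 2915522/185535 = 9812 + 2915522/185535 = 1823384942/185535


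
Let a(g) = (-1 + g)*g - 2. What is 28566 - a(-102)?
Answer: 18062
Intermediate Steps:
a(g) = -2 + g*(-1 + g) (a(g) = g*(-1 + g) - 2 = -2 + g*(-1 + g))
28566 - a(-102) = 28566 - (-2 + (-102)**2 - 1*(-102)) = 28566 - (-2 + 10404 + 102) = 28566 - 1*10504 = 28566 - 10504 = 18062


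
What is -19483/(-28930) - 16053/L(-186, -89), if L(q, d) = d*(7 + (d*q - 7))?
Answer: 2430736174/3551895215 ≈ 0.68435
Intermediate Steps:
L(q, d) = q*d² (L(q, d) = d*(7 + (-7 + d*q)) = d*(d*q) = q*d²)
-19483/(-28930) - 16053/L(-186, -89) = -19483/(-28930) - 16053/((-186*(-89)²)) = -19483*(-1/28930) - 16053/((-186*7921)) = 19483/28930 - 16053/(-1473306) = 19483/28930 - 16053*(-1/1473306) = 19483/28930 + 5351/491102 = 2430736174/3551895215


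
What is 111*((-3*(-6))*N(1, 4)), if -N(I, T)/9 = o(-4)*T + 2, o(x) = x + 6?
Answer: -179820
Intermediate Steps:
o(x) = 6 + x
N(I, T) = -18 - 18*T (N(I, T) = -9*((6 - 4)*T + 2) = -9*(2*T + 2) = -9*(2 + 2*T) = -18 - 18*T)
111*((-3*(-6))*N(1, 4)) = 111*((-3*(-6))*(-18 - 18*4)) = 111*(18*(-18 - 72)) = 111*(18*(-90)) = 111*(-1620) = -179820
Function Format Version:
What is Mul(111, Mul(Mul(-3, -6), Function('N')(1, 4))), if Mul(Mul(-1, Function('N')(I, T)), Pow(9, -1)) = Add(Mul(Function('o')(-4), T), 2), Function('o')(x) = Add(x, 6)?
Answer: -179820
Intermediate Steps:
Function('o')(x) = Add(6, x)
Function('N')(I, T) = Add(-18, Mul(-18, T)) (Function('N')(I, T) = Mul(-9, Add(Mul(Add(6, -4), T), 2)) = Mul(-9, Add(Mul(2, T), 2)) = Mul(-9, Add(2, Mul(2, T))) = Add(-18, Mul(-18, T)))
Mul(111, Mul(Mul(-3, -6), Function('N')(1, 4))) = Mul(111, Mul(Mul(-3, -6), Add(-18, Mul(-18, 4)))) = Mul(111, Mul(18, Add(-18, -72))) = Mul(111, Mul(18, -90)) = Mul(111, -1620) = -179820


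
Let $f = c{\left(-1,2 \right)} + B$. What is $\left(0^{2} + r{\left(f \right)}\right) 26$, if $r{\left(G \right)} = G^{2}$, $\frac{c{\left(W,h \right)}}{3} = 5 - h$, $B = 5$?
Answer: $5096$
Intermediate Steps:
$c{\left(W,h \right)} = 15 - 3 h$ ($c{\left(W,h \right)} = 3 \left(5 - h\right) = 15 - 3 h$)
$f = 14$ ($f = \left(15 - 6\right) + 5 = 9 + 5 = 14$)
$\left(0^{2} + r{\left(f \right)}\right) 26 = \left(0^{2} + 14^{2}\right) 26 = \left(0 + 196\right) 26 = 196 \cdot 26 = 5096$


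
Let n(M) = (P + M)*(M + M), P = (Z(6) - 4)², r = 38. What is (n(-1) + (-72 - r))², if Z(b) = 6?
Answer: 13456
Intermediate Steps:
P = 4 (P = (6 - 4)² = 2² = 4)
n(M) = 2*M*(4 + M) (n(M) = (4 + M)*(M + M) = (4 + M)*(2*M) = 2*M*(4 + M))
(n(-1) + (-72 - r))² = (2*(-1)*(4 - 1) + (-72 - 1*38))² = (2*(-1)*3 + (-72 - 38))² = (-6 - 110)² = (-116)² = 13456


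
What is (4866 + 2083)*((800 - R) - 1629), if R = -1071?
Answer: 1681658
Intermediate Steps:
(4866 + 2083)*((800 - R) - 1629) = (4866 + 2083)*((800 - 1*(-1071)) - 1629) = 6949*((800 + 1071) - 1629) = 6949*(1871 - 1629) = 6949*242 = 1681658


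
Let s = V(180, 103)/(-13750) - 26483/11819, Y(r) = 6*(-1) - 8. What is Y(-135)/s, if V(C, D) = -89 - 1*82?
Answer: 2275157500/362120201 ≈ 6.2829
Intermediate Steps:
V(C, D) = -171 (V(C, D) = -89 - 82 = -171)
Y(r) = -14 (Y(r) = -6 - 8 = -14)
s = -362120201/162511250 (s = -171/(-13750) - 26483/11819 = -171*(-1/13750) - 26483*1/11819 = 171/13750 - 26483/11819 = -362120201/162511250 ≈ -2.2283)
Y(-135)/s = -14/(-362120201/162511250) = -14*(-162511250/362120201) = 2275157500/362120201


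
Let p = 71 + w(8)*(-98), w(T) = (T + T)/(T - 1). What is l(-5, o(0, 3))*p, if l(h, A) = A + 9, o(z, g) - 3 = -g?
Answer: -1377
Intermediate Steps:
o(z, g) = 3 - g
w(T) = 2*T/(-1 + T) (w(T) = (2*T)/(-1 + T) = 2*T/(-1 + T))
l(h, A) = 9 + A
p = -153 (p = 71 + (2*8/(-1 + 8))*(-98) = 71 + (2*8/7)*(-98) = 71 + (2*8*(⅐))*(-98) = 71 + (16/7)*(-98) = 71 - 224 = -153)
l(-5, o(0, 3))*p = (9 + (3 - 1*3))*(-153) = (9 + (3 - 3))*(-153) = (9 + 0)*(-153) = 9*(-153) = -1377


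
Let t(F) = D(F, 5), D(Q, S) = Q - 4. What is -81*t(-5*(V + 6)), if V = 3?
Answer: 3969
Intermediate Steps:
D(Q, S) = -4 + Q
t(F) = -4 + F
-81*t(-5*(V + 6)) = -81*(-4 - 5*(3 + 6)) = -81*(-4 - 5*9) = -81*(-4 - 45) = -81*(-49) = 3969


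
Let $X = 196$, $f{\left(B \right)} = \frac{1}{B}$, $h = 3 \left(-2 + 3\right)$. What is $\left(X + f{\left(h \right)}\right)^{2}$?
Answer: $\frac{346921}{9} \approx 38547.0$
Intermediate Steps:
$h = 3$ ($h = 3 \cdot 1 = 3$)
$\left(X + f{\left(h \right)}\right)^{2} = \left(196 + \frac{1}{3}\right)^{2} = \left(\frac{589}{3}\right)^{2} = \frac{346921}{9}$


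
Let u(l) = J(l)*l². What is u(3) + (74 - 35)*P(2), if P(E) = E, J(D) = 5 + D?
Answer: 150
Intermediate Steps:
u(l) = l²*(5 + l) (u(l) = (5 + l)*l² = l²*(5 + l))
u(3) + (74 - 35)*P(2) = 3²*(5 + 3) + (74 - 35)*2 = 9*8 + 39*2 = 72 + 78 = 150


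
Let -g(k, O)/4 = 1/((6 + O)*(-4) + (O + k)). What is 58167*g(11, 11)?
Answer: 5058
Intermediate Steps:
g(k, O) = -4/(-24 + k - 3*O) (g(k, O) = -4/((6 + O)*(-4) + (O + k)) = -4/((-24 - 4*O) + (O + k)) = -4/(-24 + k - 3*O))
58167*g(11, 11) = 58167*(4/(24 - 1*11 + 3*11)) = 58167*(4/(24 - 11 + 33)) = 58167*(4/46) = 58167*(4*(1/46)) = 58167*(2/23) = 5058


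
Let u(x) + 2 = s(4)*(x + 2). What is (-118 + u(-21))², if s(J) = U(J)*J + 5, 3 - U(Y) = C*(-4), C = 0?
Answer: 196249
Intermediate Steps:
U(Y) = 3 (U(Y) = 3 - 0*(-4) = 3 - 1*0 = 3 + 0 = 3)
s(J) = 5 + 3*J (s(J) = 3*J + 5 = 5 + 3*J)
u(x) = 32 + 17*x (u(x) = -2 + (5 + 3*4)*(x + 2) = -2 + (5 + 12)*(2 + x) = -2 + 17*(2 + x) = -2 + (34 + 17*x) = 32 + 17*x)
(-118 + u(-21))² = (-118 + (32 + 17*(-21)))² = (-118 + (32 - 357))² = (-118 - 325)² = (-443)² = 196249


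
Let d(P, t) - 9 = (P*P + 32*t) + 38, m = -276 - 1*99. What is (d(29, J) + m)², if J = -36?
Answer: 408321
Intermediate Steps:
m = -375 (m = -276 - 99 = -375)
d(P, t) = 47 + P² + 32*t (d(P, t) = 9 + ((P*P + 32*t) + 38) = 9 + ((P² + 32*t) + 38) = 9 + (38 + P² + 32*t) = 47 + P² + 32*t)
(d(29, J) + m)² = ((47 + 29² + 32*(-36)) - 375)² = ((47 + 841 - 1152) - 375)² = (-264 - 375)² = (-639)² = 408321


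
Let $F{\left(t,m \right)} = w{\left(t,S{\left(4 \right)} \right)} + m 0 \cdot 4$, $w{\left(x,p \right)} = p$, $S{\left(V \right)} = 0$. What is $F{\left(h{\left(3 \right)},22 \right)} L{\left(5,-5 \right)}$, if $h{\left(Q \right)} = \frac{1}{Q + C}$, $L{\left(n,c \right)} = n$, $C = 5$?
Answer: $0$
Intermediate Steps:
$h{\left(Q \right)} = \frac{1}{5 + Q}$ ($h{\left(Q \right)} = \frac{1}{Q + 5} = \frac{1}{5 + Q}$)
$F{\left(t,m \right)} = 0$ ($F{\left(t,m \right)} = 0 + m 0 \cdot 4 = 0 + m 0 = 0 + 0 = 0$)
$F{\left(h{\left(3 \right)},22 \right)} L{\left(5,-5 \right)} = 0 \cdot 5 = 0$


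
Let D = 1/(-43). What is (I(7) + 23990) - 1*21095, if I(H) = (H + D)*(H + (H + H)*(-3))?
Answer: 113985/43 ≈ 2650.8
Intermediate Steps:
D = -1/43 ≈ -0.023256
I(H) = -5*H*(-1/43 + H) (I(H) = (H - 1/43)*(H + (H + H)*(-3)) = (-1/43 + H)*(H + (2*H)*(-3)) = (-1/43 + H)*(H - 6*H) = (-1/43 + H)*(-5*H) = -5*H*(-1/43 + H))
(I(7) + 23990) - 1*21095 = ((5/43)*7*(1 - 43*7) + 23990) - 1*21095 = ((5/43)*7*(1 - 301) + 23990) - 21095 = ((5/43)*7*(-300) + 23990) - 21095 = (-10500/43 + 23990) - 21095 = 1021070/43 - 21095 = 113985/43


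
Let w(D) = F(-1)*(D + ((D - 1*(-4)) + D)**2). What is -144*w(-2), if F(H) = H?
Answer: -288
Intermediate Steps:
w(D) = -D - (4 + 2*D)**2 (w(D) = -(D + ((D - 1*(-4)) + D)**2) = -(D + ((D + 4) + D)**2) = -(D + ((4 + D) + D)**2) = -(D + (4 + 2*D)**2) = -D - (4 + 2*D)**2)
-144*w(-2) = -144*(-1*(-2) - 4*(2 - 2)**2) = -144*(2 - 4*0**2) = -144*(2 - 4*0) = -144*(2 + 0) = -144*2 = -288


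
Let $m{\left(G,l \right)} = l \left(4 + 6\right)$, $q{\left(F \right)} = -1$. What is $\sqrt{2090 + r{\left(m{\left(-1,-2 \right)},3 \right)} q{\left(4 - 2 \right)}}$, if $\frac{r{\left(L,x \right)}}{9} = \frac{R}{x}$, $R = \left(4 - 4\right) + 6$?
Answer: $2 \sqrt{518} \approx 45.519$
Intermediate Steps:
$R = 6$ ($R = 0 + 6 = 6$)
$m{\left(G,l \right)} = 10 l$ ($m{\left(G,l \right)} = l 10 = 10 l$)
$r{\left(L,x \right)} = \frac{54}{x}$ ($r{\left(L,x \right)} = 9 \frac{6}{x} = \frac{54}{x}$)
$\sqrt{2090 + r{\left(m{\left(-1,-2 \right)},3 \right)} q{\left(4 - 2 \right)}} = \sqrt{2090 + \frac{54}{3} \left(-1\right)} = \sqrt{2090 + 54 \cdot \frac{1}{3} \left(-1\right)} = \sqrt{2090 + 18 \left(-1\right)} = \sqrt{2090 - 18} = \sqrt{2072} = 2 \sqrt{518}$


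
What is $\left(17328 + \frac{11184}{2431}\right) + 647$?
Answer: $\frac{43708409}{2431} \approx 17980.0$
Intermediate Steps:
$\left(17328 + \frac{11184}{2431}\right) + 647 = \frac{42135552}{2431} + 647 = \frac{43708409}{2431}$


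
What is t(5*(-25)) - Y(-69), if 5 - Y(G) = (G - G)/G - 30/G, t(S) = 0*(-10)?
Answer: -105/23 ≈ -4.5652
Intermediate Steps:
t(S) = 0
Y(G) = 5 + 30/G (Y(G) = 5 - ((G - G)/G - 30/G) = 5 - (0/G - 30/G) = 5 - (0 - 30/G) = 5 - (-30)/G = 5 + 30/G)
t(5*(-25)) - Y(-69) = 0 - (5 + 30/(-69)) = 0 - (5 + 30*(-1/69)) = 0 - (5 - 10/23) = 0 - 1*105/23 = 0 - 105/23 = -105/23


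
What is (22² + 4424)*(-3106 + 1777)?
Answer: -6522732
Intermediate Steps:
(22² + 4424)*(-3106 + 1777) = (484 + 4424)*(-1329) = 4908*(-1329) = -6522732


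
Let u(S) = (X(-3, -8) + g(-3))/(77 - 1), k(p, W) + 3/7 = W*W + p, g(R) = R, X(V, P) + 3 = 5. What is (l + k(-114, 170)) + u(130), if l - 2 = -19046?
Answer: 5182509/532 ≈ 9741.6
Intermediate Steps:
l = -19044 (l = 2 - 19046 = -19044)
X(V, P) = 2 (X(V, P) = -3 + 5 = 2)
k(p, W) = -3/7 + p + W² (k(p, W) = -3/7 + (W*W + p) = -3/7 + (W² + p) = -3/7 + (p + W²) = -3/7 + p + W²)
u(S) = -1/76 (u(S) = (2 - 3)/(77 - 1) = -1/76)
(l + k(-114, 170)) + u(130) = (-19044 + (-3/7 - 114 + 170²)) - 1/76 = (-19044 + (-3/7 - 114 + 28900)) - 1/76 = (-19044 + 201499/7) - 1/76 = 68191/7 - 1/76 = 5182509/532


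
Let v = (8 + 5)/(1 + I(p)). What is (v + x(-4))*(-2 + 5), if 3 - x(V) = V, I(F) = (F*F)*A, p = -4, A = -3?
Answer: 948/47 ≈ 20.170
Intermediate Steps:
I(F) = -3*F² (I(F) = (F*F)*(-3) = F²*(-3) = -3*F²)
v = -13/47 (v = (8 + 5)/(1 - 3*(-4)²) = 13/(1 - 3*16) = 13/(1 - 48) = 13/(-47) = 13*(-1/47) = -13/47 ≈ -0.27660)
x(V) = 3 - V
(v + x(-4))*(-2 + 5) = (-13/47 + (3 - 1*(-4)))*(-2 + 5) = (-13/47 + (3 + 4))*3 = (-13/47 + 7)*3 = (316/47)*3 = 948/47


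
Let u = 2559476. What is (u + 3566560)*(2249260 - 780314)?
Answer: 8998816078056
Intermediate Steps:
(u + 3566560)*(2249260 - 780314) = (2559476 + 3566560)*(2249260 - 780314) = 6126036*1468946 = 8998816078056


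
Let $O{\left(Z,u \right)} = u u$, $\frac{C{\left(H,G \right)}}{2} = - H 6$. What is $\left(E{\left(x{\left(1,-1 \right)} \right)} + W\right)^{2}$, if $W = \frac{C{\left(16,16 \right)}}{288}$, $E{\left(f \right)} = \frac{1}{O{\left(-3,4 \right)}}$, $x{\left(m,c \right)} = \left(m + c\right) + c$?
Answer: $\frac{841}{2304} \approx 0.36502$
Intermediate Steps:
$C{\left(H,G \right)} = - 12 H$ ($C{\left(H,G \right)} = 2 - H 6 = 2 \left(- 6 H\right) = - 12 H$)
$x{\left(m,c \right)} = m + 2 c$ ($x{\left(m,c \right)} = \left(c + m\right) + c = m + 2 c$)
$O{\left(Z,u \right)} = u^{2}$
$E{\left(f \right)} = \frac{1}{16}$ ($E{\left(f \right)} = \frac{1}{4^{2}} = \frac{1}{16}$)
$W = - \frac{2}{3}$ ($W = \frac{\left(-12\right) 16}{288} = \left(-192\right) \frac{1}{288} = - \frac{2}{3} \approx -0.66667$)
$\left(E{\left(x{\left(1,-1 \right)} \right)} + W\right)^{2} = \left(\frac{1}{16} - \frac{2}{3}\right)^{2} = \left(- \frac{29}{48}\right)^{2} = \frac{841}{2304}$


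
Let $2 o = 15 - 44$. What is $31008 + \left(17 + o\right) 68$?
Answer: $31178$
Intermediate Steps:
$o = - \frac{29}{2}$ ($o = \frac{15 - 44}{2} = \frac{1}{2} \left(-29\right) = - \frac{29}{2} \approx -14.5$)
$31008 + \left(17 + o\right) 68 = 31008 + \left(17 - \frac{29}{2}\right) 68 = 31008 + \frac{5}{2} \cdot 68 = 31008 + 170 = 31178$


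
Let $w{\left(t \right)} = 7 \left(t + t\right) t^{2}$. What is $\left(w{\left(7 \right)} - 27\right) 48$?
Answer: $229200$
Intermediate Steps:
$w{\left(t \right)} = 14 t^{3}$ ($w{\left(t \right)} = 7 \cdot 2 t t^{2} = 14 t t^{2} = 14 t^{3}$)
$\left(w{\left(7 \right)} - 27\right) 48 = \left(14 \cdot 7^{3} - 27\right) 48 = \left(14 \cdot 343 - 27\right) 48 = \left(4802 - 27\right) 48 = 4775 \cdot 48 = 229200$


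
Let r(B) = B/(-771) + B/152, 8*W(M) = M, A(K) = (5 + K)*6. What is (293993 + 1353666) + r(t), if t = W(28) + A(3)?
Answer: 386184970813/234384 ≈ 1.6477e+6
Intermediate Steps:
A(K) = 30 + 6*K
W(M) = M/8
t = 103/2 (t = (⅛)*28 + (30 + 6*3) = 7/2 + (30 + 18) = 7/2 + 48 = 103/2 ≈ 51.500)
r(B) = 619*B/117192 (r(B) = B*(-1/771) + B*(1/152) = -B/771 + B/152 = 619*B/117192)
(293993 + 1353666) + r(t) = (293993 + 1353666) + (619/117192)*(103/2) = 1647659 + 63757/234384 = 386184970813/234384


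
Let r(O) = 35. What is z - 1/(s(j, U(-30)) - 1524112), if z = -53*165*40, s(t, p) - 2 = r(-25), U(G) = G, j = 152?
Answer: -533121434999/1524075 ≈ -3.4980e+5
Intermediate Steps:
s(t, p) = 37 (s(t, p) = 2 + 35 = 37)
z = -349800 (z = -8745*40 = -349800)
z - 1/(s(j, U(-30)) - 1524112) = -349800 - 1/(37 - 1524112) = -349800 - 1/(-1524075) = -349800 - 1*(-1/1524075) = -349800 + 1/1524075 = -533121434999/1524075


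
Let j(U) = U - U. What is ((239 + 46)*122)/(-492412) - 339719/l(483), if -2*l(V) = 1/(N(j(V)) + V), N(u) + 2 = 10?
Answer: 82135320686563/246206 ≈ 3.3360e+8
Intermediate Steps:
j(U) = 0
N(u) = 8 (N(u) = -2 + 10 = 8)
l(V) = -1/(2*(8 + V))
((239 + 46)*122)/(-492412) - 339719/l(483) = ((239 + 46)*122)/(-492412) - 339719/((-1/(16 + 2*483))) = (285*122)*(-1/492412) - 339719/((-1/(16 + 966))) = 34770*(-1/492412) - 339719/((-1/982)) = -17385/246206 - 339719/((-1*1/982)) = -17385/246206 - 339719/(-1/982) = -17385/246206 - 339719*(-982) = -17385/246206 + 333604058 = 82135320686563/246206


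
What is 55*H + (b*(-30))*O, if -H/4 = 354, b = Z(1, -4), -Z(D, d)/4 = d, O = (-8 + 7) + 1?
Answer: -77880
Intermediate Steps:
O = 0 (O = -1 + 1 = 0)
Z(D, d) = -4*d
b = 16 (b = -4*(-4) = 16)
H = -1416 (H = -4*354 = -1416)
55*H + (b*(-30))*O = 55*(-1416) + (16*(-30))*0 = -77880 - 480*0 = -77880 + 0 = -77880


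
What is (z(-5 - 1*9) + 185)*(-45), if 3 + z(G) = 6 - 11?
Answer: -7965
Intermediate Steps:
z(G) = -8 (z(G) = -3 + (6 - 11) = -3 - 5 = -8)
(z(-5 - 1*9) + 185)*(-45) = (-8 + 185)*(-45) = 177*(-45) = -7965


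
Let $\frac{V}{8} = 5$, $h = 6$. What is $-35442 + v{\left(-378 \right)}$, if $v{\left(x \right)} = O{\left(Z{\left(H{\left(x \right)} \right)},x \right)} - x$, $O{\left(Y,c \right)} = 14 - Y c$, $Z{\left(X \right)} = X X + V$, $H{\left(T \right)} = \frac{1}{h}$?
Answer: $- \frac{39839}{2} \approx -19920.0$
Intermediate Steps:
$H{\left(T \right)} = \frac{1}{6}$
$V = 40$ ($V = 8 \cdot 5 = 40$)
$Z{\left(X \right)} = 40 + X^{2}$ ($Z{\left(X \right)} = X X + 40 = X^{2} + 40 = 40 + X^{2}$)
$O{\left(Y,c \right)} = 14 - Y c$
$v{\left(x \right)} = 14 - \frac{1477 x}{36}$ ($v{\left(x \right)} = \left(14 - \left(40 + \left(\frac{1}{6}\right)^{2}\right) x\right) - x = \left(14 - \left(40 + \frac{1}{36}\right) x\right) - x = \left(14 - \frac{1441 x}{36}\right) - x = 14 - \frac{1477 x}{36}$)
$-35442 + v{\left(-378 \right)} = -35442 + \left(14 - - \frac{31017}{2}\right) = -35442 + \left(14 + \frac{31017}{2}\right) = -35442 + \frac{31045}{2} = - \frac{39839}{2}$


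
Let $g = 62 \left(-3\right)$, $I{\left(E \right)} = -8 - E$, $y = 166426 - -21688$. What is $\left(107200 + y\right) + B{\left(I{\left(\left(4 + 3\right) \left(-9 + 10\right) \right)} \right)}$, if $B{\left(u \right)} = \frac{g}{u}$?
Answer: $\frac{1476632}{5} \approx 2.9533 \cdot 10^{5}$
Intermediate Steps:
$y = 188114$ ($y = 166426 + 21688 = 188114$)
$g = -186$
$B{\left(u \right)} = - \frac{186}{u}$
$\left(107200 + y\right) + B{\left(I{\left(\left(4 + 3\right) \left(-9 + 10\right) \right)} \right)} = \left(107200 + 188114\right) - \frac{186}{-8 - \left(4 + 3\right) \left(-9 + 10\right)} = 295314 - \frac{186}{-8 - 7 \cdot 1} = 295314 - \frac{186}{-8 - 7} = 295314 - \frac{186}{-15} = 295314 - - \frac{62}{5} = 295314 + \frac{62}{5} = \frac{1476632}{5}$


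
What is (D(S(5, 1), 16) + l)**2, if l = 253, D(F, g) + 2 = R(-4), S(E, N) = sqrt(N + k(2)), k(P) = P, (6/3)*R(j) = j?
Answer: 62001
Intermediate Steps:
R(j) = j/2
S(E, N) = sqrt(2 + N) (S(E, N) = sqrt(N + 2) = sqrt(2 + N))
D(F, g) = -4 (D(F, g) = -2 + (1/2)*(-4) = -2 - 2 = -4)
(D(S(5, 1), 16) + l)**2 = (-4 + 253)**2 = 249**2 = 62001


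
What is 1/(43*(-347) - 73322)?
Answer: -1/88243 ≈ -1.1332e-5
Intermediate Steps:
1/(43*(-347) - 73322) = 1/(-14921 - 73322) = 1/(-88243) = -1/88243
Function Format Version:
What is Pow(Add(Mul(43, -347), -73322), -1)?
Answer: Rational(-1, 88243) ≈ -1.1332e-5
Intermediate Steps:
Pow(Add(Mul(43, -347), -73322), -1) = Pow(Add(-14921, -73322), -1) = Pow(-88243, -1) = Rational(-1, 88243)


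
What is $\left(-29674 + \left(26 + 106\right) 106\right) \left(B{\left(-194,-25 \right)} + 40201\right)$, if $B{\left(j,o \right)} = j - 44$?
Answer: $-626699766$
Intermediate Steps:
$B{\left(j,o \right)} = -44 + j$ ($B{\left(j,o \right)} = j - 44 = -44 + j$)
$\left(-29674 + \left(26 + 106\right) 106\right) \left(B{\left(-194,-25 \right)} + 40201\right) = \left(-29674 + \left(26 + 106\right) 106\right) \left(\left(-44 - 194\right) + 40201\right) = \left(-29674 + 132 \cdot 106\right) \left(-238 + 40201\right) = \left(-29674 + 13992\right) 39963 = \left(-15682\right) 39963 = -626699766$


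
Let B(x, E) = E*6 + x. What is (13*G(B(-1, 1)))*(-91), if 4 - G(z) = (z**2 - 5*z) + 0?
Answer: -4732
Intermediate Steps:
B(x, E) = x + 6*E (B(x, E) = 6*E + x = x + 6*E)
G(z) = 4 - z**2 + 5*z (G(z) = 4 - ((z**2 - 5*z) + 0) = 4 - (z**2 - 5*z) = 4 + (-z**2 + 5*z) = 4 - z**2 + 5*z)
(13*G(B(-1, 1)))*(-91) = (13*(4 - (-1 + 6*1)**2 + 5*(-1 + 6*1)))*(-91) = (13*(4 - (-1 + 6)**2 + 5*(-1 + 6)))*(-91) = (13*(4 - 1*5**2 + 5*5))*(-91) = (13*(4 - 1*25 + 25))*(-91) = (13*(4 - 25 + 25))*(-91) = (13*4)*(-91) = 52*(-91) = -4732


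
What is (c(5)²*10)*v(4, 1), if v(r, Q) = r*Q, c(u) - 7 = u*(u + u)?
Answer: 129960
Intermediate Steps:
c(u) = 7 + 2*u² (c(u) = 7 + u*(u + u) = 7 + u*(2*u) = 7 + 2*u²)
v(r, Q) = Q*r
(c(5)²*10)*v(4, 1) = ((7 + 2*5²)²*10)*(1*4) = ((7 + 2*25)²*10)*4 = ((7 + 50)²*10)*4 = (57²*10)*4 = (3249*10)*4 = 32490*4 = 129960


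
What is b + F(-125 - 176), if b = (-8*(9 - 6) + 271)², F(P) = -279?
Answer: 60730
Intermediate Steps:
b = 61009 (b = (-8*3 + 271)² = (-24 + 271)² = 247² = 61009)
b + F(-125 - 176) = 61009 - 279 = 60730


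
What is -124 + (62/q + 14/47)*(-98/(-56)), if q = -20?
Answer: -242339/1880 ≈ -128.90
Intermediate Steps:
-124 + (62/q + 14/47)*(-98/(-56)) = -124 + (62/(-20) + 14/47)*(-98/(-56)) = -124 + (62*(-1/20) + 14*(1/47))*(-98*(-1/56)) = -124 + (-31/10 + 14/47)*(7/4) = -124 - 1317/470*7/4 = -124 - 9219/1880 = -242339/1880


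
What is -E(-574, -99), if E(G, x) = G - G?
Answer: 0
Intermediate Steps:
E(G, x) = 0
-E(-574, -99) = -1*0 = 0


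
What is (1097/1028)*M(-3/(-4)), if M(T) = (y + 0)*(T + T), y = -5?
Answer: -16455/2056 ≈ -8.0034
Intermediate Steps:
M(T) = -10*T (M(T) = (-5 + 0)*(T + T) = -10*T)
(1097/1028)*M(-3/(-4)) = (1097/1028)*(-(-30)/(-4)) = (1097*(1/1028))*(-(-30)*(-1)/4) = 1097*(-10*¾)/1028 = (1097/1028)*(-15/2) = -16455/2056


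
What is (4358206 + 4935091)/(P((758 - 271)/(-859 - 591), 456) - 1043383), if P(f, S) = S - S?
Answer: -9293297/1043383 ≈ -8.9069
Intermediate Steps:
P(f, S) = 0
(4358206 + 4935091)/(P((758 - 271)/(-859 - 591), 456) - 1043383) = (4358206 + 4935091)/(0 - 1043383) = 9293297/(-1043383) = 9293297*(-1/1043383) = -9293297/1043383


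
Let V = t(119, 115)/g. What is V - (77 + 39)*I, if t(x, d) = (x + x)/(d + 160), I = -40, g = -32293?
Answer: 41205867762/8880575 ≈ 4640.0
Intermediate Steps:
t(x, d) = 2*x/(160 + d) (t(x, d) = (2*x)/(160 + d) = 2*x/(160 + d))
V = -238/8880575 (V = (2*119/(160 + 115))/(-32293) = (2*119/275)*(-1/32293) = (2*119*(1/275))*(-1/32293) = (238/275)*(-1/32293) = -238/8880575 ≈ -2.6800e-5)
V - (77 + 39)*I = -238/8880575 - (77 + 39)*(-40) = -238/8880575 - 116*(-40) = -238/8880575 - 1*(-4640) = -238/8880575 + 4640 = 41205867762/8880575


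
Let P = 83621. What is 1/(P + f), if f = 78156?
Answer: 1/161777 ≈ 6.1813e-6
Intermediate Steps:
1/(P + f) = 1/(83621 + 78156) = 1/161777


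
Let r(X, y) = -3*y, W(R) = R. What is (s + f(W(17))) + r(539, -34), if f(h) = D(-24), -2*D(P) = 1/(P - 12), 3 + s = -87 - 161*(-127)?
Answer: 1473049/72 ≈ 20459.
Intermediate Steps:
s = 20357 (s = -3 + (-87 - 161*(-127)) = -3 + (-87 + 20447) = -3 + 20360 = 20357)
D(P) = -1/(2*(-12 + P)) (D(P) = -1/(2*(P - 12)) = -1/(2*(-12 + P)))
f(h) = 1/72 (f(h) = -1/(-24 + 2*(-24)) = -1/(-24 - 48) = -1/(-72) = -1*(-1/72) = 1/72)
(s + f(W(17))) + r(539, -34) = (20357 + 1/72) - 3*(-34) = 1465705/72 + 102 = 1473049/72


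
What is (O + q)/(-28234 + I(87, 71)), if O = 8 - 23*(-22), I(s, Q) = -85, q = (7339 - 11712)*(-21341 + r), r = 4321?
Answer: -74428974/28319 ≈ -2628.2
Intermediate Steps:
q = 74428460 (q = (7339 - 11712)*(-21341 + 4321) = -4373*(-17020) = 74428460)
O = 514 (O = 8 + 506 = 514)
(O + q)/(-28234 + I(87, 71)) = (514 + 74428460)/(-28234 - 85) = 74428974/(-28319) = 74428974*(-1/28319) = -74428974/28319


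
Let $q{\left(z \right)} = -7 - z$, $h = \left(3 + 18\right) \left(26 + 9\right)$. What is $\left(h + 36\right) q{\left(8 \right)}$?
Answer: $-11565$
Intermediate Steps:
$h = 735$ ($h = 21 \cdot 35 = 735$)
$\left(h + 36\right) q{\left(8 \right)} = \left(735 + 36\right) \left(-7 - 8\right) = 771 \left(-7 - 8\right) = 771 \left(-15\right) = -11565$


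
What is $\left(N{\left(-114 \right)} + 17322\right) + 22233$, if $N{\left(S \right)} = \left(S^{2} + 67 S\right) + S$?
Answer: $44799$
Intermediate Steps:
$N{\left(S \right)} = S^{2} + 68 S$
$\left(N{\left(-114 \right)} + 17322\right) + 22233 = \left(- 114 \left(68 - 114\right) + 17322\right) + 22233 = \left(\left(-114\right) \left(-46\right) + 17322\right) + 22233 = \left(5244 + 17322\right) + 22233 = 22566 + 22233 = 44799$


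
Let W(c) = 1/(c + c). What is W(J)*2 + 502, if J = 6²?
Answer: 18073/36 ≈ 502.03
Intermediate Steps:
J = 36
W(c) = 1/(2*c)
W(J)*2 + 502 = ((½)/36)*2 + 502 = ((½)*(1/36))*2 + 502 = (1/72)*2 + 502 = 1/36 + 502 = 18073/36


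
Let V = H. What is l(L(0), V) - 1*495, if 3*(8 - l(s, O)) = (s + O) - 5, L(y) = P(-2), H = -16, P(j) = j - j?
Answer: -480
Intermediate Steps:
P(j) = 0
V = -16
L(y) = 0
l(s, O) = 29/3 - O/3 - s/3 (l(s, O) = 8 - ((s + O) - 5)/3 = 8 - ((O + s) - 5)/3 = 8 - (-5 + O + s)/3 = 8 + (5/3 - O/3 - s/3) = 29/3 - O/3 - s/3)
l(L(0), V) - 1*495 = (29/3 - ⅓*(-16) - ⅓*0) - 1*495 = (29/3 + 16/3 + 0) - 495 = 15 - 495 = -480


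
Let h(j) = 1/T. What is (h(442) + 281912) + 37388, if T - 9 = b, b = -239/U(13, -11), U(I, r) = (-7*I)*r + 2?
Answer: 2806009403/8788 ≈ 3.1930e+5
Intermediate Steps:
U(I, r) = 2 - 7*I*r (U(I, r) = -7*I*r + 2 = 2 - 7*I*r)
b = -239/1003 (b = -239/(2 - 7*13*(-11)) = -239/(2 + 1001) = -239/1003 ≈ -0.23829)
T = 8788/1003 (T = 9 - 239/1003 = 8788/1003 ≈ 8.7617)
h(j) = 1003/8788 (h(j) = 1/(8788/1003) = 1003/8788)
(h(442) + 281912) + 37388 = (1003/8788 + 281912) + 37388 = 2477443659/8788 + 37388 = 2806009403/8788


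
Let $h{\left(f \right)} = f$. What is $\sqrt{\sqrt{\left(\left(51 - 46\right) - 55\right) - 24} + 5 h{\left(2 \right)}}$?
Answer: $\sqrt{10 + i \sqrt{74}} \approx 3.4052 + 1.2631 i$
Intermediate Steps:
$\sqrt{\sqrt{\left(\left(51 - 46\right) - 55\right) - 24} + 5 h{\left(2 \right)}} = \sqrt{\sqrt{\left(\left(51 - 46\right) - 55\right) - 24} + 5 \cdot 2} = \sqrt{\sqrt{\left(5 - 55\right) - 24} + 10} = \sqrt{\sqrt{-50 - 24} + 10} = \sqrt{\sqrt{-74} + 10} = \sqrt{i \sqrt{74} + 10} = \sqrt{10 + i \sqrt{74}}$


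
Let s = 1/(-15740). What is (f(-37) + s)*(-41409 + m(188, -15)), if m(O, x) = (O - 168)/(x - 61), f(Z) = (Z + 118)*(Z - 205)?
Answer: 60687077899814/74765 ≈ 8.1170e+8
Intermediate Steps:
s = -1/15740 ≈ -6.3532e-5
f(Z) = (-205 + Z)*(118 + Z) (f(Z) = (118 + Z)*(-205 + Z) = (-205 + Z)*(118 + Z))
m(O, x) = (-168 + O)/(-61 + x)
(f(-37) + s)*(-41409 + m(188, -15)) = ((-24190 + (-37)² - 87*(-37)) - 1/15740)*(-41409 + (-168 + 188)/(-61 - 15)) = ((-24190 + 1369 + 3219) - 1/15740)*(-41409 + 20/(-76)) = (-19602 - 1/15740)*(-41409 - 1/76*20) = -308535481*(-41409 - 5/19)/15740 = -308535481/15740*(-786776/19) = 60687077899814/74765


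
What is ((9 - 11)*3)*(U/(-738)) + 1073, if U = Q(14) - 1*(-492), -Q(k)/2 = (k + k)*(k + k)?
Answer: 130903/123 ≈ 1064.3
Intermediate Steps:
Q(k) = -8*k² (Q(k) = -2*(k + k)*(k + k) = -2*2*k*2*k = -8*k²)
U = -1076 (U = -8*14² - 1*(-492) = -8*196 + 492 = -1568 + 492 = -1076)
((9 - 11)*3)*(U/(-738)) + 1073 = ((9 - 11)*3)*(-1076/(-738)) + 1073 = (-2*3)*(-1076*(-1/738)) + 1073 = -6*538/369 + 1073 = -1076/123 + 1073 = 130903/123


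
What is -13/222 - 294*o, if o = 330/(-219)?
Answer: 7178531/16206 ≈ 442.96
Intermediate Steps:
o = -110/73 (o = 330*(-1/219) = -110/73 ≈ -1.5068)
-13/222 - 294*o = -13/222 - 294*(-110/73) = -13*1/222 + 32340/73 = -13/222 + 32340/73 = 7178531/16206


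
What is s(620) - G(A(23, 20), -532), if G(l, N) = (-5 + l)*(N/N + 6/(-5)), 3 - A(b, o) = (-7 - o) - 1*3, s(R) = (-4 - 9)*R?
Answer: -40272/5 ≈ -8054.4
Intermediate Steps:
s(R) = -13*R
A(b, o) = 13 + o (A(b, o) = 3 - ((-7 - o) - 1*3) = 3 - ((-7 - o) - 3) = 3 - (-10 - o) = 3 + (10 + o) = 13 + o)
G(l, N) = 1 - l/5 (G(l, N) = (-5 + l)*(1 + 6*(-⅕)) = (-5 + l)*(1 - 6/5) = (-5 + l)*(-⅕) = 1 - l/5)
s(620) - G(A(23, 20), -532) = -13*620 - (1 - (13 + 20)/5) = -8060 - (1 - ⅕*33) = -8060 - (1 - 33/5) = -8060 - 1*(-28/5) = -8060 + 28/5 = -40272/5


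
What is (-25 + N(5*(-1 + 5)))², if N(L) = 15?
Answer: 100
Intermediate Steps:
(-25 + N(5*(-1 + 5)))² = (-25 + 15)² = (-10)² = 100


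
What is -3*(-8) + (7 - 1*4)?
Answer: 27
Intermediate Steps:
-3*(-8) + (7 - 1*4) = 24 + (7 - 4) = 24 + 3 = 27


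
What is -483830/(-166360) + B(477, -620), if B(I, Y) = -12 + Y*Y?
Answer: 6394727151/16636 ≈ 3.8439e+5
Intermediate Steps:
B(I, Y) = -12 + Y²
-483830/(-166360) + B(477, -620) = -483830/(-166360) + (-12 + (-620)²) = -483830*(-1/166360) + (-12 + 384400) = 48383/16636 + 384388 = 6394727151/16636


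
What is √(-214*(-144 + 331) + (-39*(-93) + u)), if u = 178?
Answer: I*√36213 ≈ 190.3*I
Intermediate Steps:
√(-214*(-144 + 331) + (-39*(-93) + u)) = √(-214*(-144 + 331) + (-39*(-93) + 178)) = √(-214*187 + (3627 + 178)) = √(-40018 + 3805) = √(-36213) = I*√36213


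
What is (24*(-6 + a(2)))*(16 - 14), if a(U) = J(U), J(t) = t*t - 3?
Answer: -240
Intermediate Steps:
J(t) = -3 + t² (J(t) = t² - 3 = -3 + t²)
a(U) = -3 + U²
(24*(-6 + a(2)))*(16 - 14) = (24*(-6 + (-3 + 2²)))*(16 - 14) = (24*(-6 + (-3 + 4)))*2 = (24*(-6 + 1))*2 = (24*(-5))*2 = -120*2 = -240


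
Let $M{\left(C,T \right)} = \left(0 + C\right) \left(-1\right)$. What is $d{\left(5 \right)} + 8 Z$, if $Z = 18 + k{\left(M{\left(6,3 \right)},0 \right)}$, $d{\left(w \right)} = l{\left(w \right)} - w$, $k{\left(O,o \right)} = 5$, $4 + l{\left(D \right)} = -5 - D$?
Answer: $165$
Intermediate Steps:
$l{\left(D \right)} = -9 - D$ ($l{\left(D \right)} = -4 - \left(5 + D\right) = -9 - D$)
$M{\left(C,T \right)} = - C$ ($M{\left(C,T \right)} = C \left(-1\right) = - C$)
$d{\left(w \right)} = -9 - 2 w$ ($d{\left(w \right)} = \left(-9 - w\right) - w = -9 - 2 w$)
$Z = 23$ ($Z = 18 + 5 = 23$)
$d{\left(5 \right)} + 8 Z = \left(-9 - 10\right) + 8 \cdot 23 = \left(-9 - 10\right) + 184 = -19 + 184 = 165$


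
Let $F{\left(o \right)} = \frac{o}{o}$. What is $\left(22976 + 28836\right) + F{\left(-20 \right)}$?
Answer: $51813$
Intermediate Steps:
$F{\left(o \right)} = 1$
$\left(22976 + 28836\right) + F{\left(-20 \right)} = \left(22976 + 28836\right) + 1 = 51812 + 1 = 51813$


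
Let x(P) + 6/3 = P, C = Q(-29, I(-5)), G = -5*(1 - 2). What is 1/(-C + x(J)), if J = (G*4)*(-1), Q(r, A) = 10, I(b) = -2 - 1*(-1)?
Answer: -1/32 ≈ -0.031250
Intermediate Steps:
G = 5 (G = -5*(-1) = 5)
I(b) = -1 (I(b) = -2 + 1 = -1)
J = -20 (J = (5*4)*(-1) = 20*(-1) = -20)
C = 10
x(P) = -2 + P
1/(-C + x(J)) = 1/(-1*10 + (-2 - 20)) = 1/(-10 - 22) = 1/(-32) = -1/32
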